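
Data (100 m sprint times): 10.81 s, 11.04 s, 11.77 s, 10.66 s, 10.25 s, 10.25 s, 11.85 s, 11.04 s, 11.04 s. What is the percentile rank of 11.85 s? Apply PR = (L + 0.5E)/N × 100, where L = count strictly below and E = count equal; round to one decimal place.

94.4

N = 9.
Strictly below 11.85: 8. Equal to 11.85: 1.
PR = (8 + 0.5·1)/9 × 100 = 94.4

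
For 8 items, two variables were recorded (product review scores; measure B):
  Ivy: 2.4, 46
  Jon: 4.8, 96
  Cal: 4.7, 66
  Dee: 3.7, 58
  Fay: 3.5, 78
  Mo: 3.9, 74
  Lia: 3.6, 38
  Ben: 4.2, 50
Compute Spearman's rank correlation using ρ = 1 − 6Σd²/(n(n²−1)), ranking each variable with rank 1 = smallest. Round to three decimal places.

Ranks of variable 1: 1, 8, 7, 4, 2, 5, 3, 6
Ranks of variable 2: 2, 8, 5, 4, 7, 6, 1, 3
d = r₁ − r₂: -1, 0, 2, 0, -5, -1, 2, 3
d²: 1, 0, 4, 0, 25, 1, 4, 9; Σd² = 44
ρ = 1 − 6·44/(8·63) = 1 − 264/504 = 0.476

0.476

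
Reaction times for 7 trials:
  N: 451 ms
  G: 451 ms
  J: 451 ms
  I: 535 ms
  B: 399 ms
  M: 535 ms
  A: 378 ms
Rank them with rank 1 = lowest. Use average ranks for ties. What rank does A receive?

1

Sorted (ascending): 378, 399, 451, 451, 451, 535, 535
The 3 values of 451 occupy positions 3–5 → average rank 4.
The 2 values of 535 occupy positions 6–7 → average rank (6+7)/2 = 6.5.
A has value 378 ms → rank 1.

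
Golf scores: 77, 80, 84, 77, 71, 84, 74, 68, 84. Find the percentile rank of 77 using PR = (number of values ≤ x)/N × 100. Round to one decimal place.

55.6

N = 9.
Strictly below 77: 3. Equal to 77: 2.
PR = 5/9 × 100 = 55.6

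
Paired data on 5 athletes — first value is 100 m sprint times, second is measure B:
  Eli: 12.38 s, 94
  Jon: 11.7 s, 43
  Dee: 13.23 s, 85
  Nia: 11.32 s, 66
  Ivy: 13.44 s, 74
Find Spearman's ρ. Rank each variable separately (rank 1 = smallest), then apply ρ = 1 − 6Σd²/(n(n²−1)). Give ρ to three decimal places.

0.500

Ranks of variable 1: 3, 2, 4, 1, 5
Ranks of variable 2: 5, 1, 4, 2, 3
d = r₁ − r₂: -2, 1, 0, -1, 2
d²: 4, 1, 0, 1, 4; Σd² = 10
ρ = 1 − 6·10/(5·24) = 1 − 60/120 = 0.500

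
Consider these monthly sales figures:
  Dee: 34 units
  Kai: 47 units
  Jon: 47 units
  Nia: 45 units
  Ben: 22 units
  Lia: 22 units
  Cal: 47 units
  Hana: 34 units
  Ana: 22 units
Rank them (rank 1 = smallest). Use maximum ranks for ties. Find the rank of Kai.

9

Sorted (ascending): 22, 22, 22, 34, 34, 45, 47, 47, 47
The 3 values of 22 occupy positions 1–3 → each gets rank 3.
The 2 values of 34 occupy positions 4–5 → each gets rank 5.
The 3 values of 47 occupy positions 7–9 → each gets rank 9.
Kai has value 47 units → rank 9.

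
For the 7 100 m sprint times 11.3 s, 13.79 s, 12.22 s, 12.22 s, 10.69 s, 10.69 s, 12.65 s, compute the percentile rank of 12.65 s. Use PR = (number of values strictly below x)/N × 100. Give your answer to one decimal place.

N = 7.
Strictly below 12.65: 5. Equal to 12.65: 1.
PR = 5/7 × 100 = 71.4

71.4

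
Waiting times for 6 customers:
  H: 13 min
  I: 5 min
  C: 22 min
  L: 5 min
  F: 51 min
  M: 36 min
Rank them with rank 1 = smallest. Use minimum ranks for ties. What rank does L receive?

Sorted (ascending): 5, 5, 13, 22, 36, 51
The 2 values of 5 occupy positions 1–2 → each gets rank 1.
L has value 5 min → rank 1.

1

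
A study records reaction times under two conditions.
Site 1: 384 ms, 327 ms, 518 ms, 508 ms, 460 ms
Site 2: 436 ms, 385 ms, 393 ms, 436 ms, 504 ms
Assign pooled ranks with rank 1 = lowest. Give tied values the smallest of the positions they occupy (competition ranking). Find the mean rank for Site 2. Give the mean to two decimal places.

Sorted (ascending): 327, 384, 385, 393, 436, 436, 460, 504, 508, 518
The 2 values of 436 occupy positions 5–6 → each gets rank 5.
Site 2 values → pooled ranks: 436→5, 385→3, 393→4, 436→5, 504→8
Mean rank = (5 + 3 + 4 + 5 + 8) / 5 = 5.00

5.00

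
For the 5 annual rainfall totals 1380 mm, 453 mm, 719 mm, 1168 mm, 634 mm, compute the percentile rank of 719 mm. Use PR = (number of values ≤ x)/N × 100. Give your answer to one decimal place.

60.0

N = 5.
Strictly below 719: 2. Equal to 719: 1.
PR = 3/5 × 100 = 60.0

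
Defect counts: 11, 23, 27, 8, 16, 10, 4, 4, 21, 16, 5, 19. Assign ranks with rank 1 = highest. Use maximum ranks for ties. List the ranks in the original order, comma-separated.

Sorted (descending): 27, 23, 21, 19, 16, 16, 11, 10, 8, 5, 4, 4
The 2 values of 16 occupy positions 5–6 → each gets rank 6.
The 2 values of 4 occupy positions 11–12 → each gets rank 12.

7, 2, 1, 9, 6, 8, 12, 12, 3, 6, 10, 4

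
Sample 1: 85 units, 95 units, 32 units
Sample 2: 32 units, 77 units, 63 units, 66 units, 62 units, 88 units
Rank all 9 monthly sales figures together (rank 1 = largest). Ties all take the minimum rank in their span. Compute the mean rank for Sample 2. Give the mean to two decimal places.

Sorted (descending): 95, 88, 85, 77, 66, 63, 62, 32, 32
The 2 values of 32 occupy positions 8–9 → each gets rank 8.
Sample 2 values → pooled ranks: 32→8, 77→4, 63→6, 66→5, 62→7, 88→2
Mean rank = (8 + 4 + 6 + 5 + 7 + 2) / 6 = 5.33

5.33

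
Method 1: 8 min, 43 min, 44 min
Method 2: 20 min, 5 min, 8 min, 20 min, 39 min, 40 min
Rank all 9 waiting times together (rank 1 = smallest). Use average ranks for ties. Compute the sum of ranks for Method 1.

19.5

Sorted (ascending): 5, 8, 8, 20, 20, 39, 40, 43, 44
The 2 values of 8 occupy positions 2–3 → average rank (2+3)/2 = 2.5.
The 2 values of 20 occupy positions 4–5 → average rank (4+5)/2 = 4.5.
Method 1 values → pooled ranks: 8→2.5, 43→8, 44→9
Rank sum = 2.5 + 8 + 9 = 19.5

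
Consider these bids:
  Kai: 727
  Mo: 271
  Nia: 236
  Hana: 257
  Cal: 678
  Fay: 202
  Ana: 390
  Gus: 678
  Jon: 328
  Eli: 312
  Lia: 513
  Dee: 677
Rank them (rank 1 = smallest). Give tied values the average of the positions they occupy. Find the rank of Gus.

10.5

Sorted (ascending): 202, 236, 257, 271, 312, 328, 390, 513, 677, 678, 678, 727
The 2 values of 678 occupy positions 10–11 → average rank (10+11)/2 = 10.5.
Gus has value 678 → rank 10.5.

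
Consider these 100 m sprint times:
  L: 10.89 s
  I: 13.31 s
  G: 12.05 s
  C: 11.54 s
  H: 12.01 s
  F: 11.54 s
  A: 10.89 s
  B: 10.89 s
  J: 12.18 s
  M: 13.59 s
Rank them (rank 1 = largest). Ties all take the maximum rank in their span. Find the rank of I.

2

Sorted (descending): 13.59, 13.31, 12.18, 12.05, 12.01, 11.54, 11.54, 10.89, 10.89, 10.89
The 2 values of 11.54 occupy positions 6–7 → each gets rank 7.
The 3 values of 10.89 occupy positions 8–10 → each gets rank 10.
I has value 13.31 s → rank 2.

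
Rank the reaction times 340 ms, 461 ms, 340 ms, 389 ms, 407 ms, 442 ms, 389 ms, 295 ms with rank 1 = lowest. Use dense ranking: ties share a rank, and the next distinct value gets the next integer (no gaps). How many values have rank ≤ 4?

6

Sorted (ascending): 295, 340, 340, 389, 389, 407, 442, 461
The 2 values of 340 share dense rank 2.
The 2 values of 389 share dense rank 3.
Remaining distinct values take the next consecutive integers.
Ranks ≤ 4: {1, 2, 2, 3, 3, 4} → 6 values.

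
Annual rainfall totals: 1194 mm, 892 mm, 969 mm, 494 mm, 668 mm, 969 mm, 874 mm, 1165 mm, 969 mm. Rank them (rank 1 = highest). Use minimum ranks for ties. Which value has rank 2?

1165

Sorted (descending): 1194, 1165, 969, 969, 969, 892, 874, 668, 494
The 3 values of 969 occupy positions 3–5 → each gets rank 3.
Rank 2 → value 1165.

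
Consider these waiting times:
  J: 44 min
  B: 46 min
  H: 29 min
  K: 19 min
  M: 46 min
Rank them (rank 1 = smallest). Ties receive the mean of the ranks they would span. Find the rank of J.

Sorted (ascending): 19, 29, 44, 46, 46
The 2 values of 46 occupy positions 4–5 → average rank (4+5)/2 = 4.5.
J has value 44 min → rank 3.

3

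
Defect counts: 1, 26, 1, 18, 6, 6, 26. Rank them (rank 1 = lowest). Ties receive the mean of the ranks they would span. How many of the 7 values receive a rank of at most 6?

Sorted (ascending): 1, 1, 6, 6, 18, 26, 26
The 2 values of 1 occupy positions 1–2 → average rank (1+2)/2 = 1.5.
The 2 values of 6 occupy positions 3–4 → average rank (3+4)/2 = 3.5.
The 2 values of 26 occupy positions 6–7 → average rank (6+7)/2 = 6.5.
Ranks ≤ 6: {1.5, 1.5, 3.5, 3.5, 5} → 5 values.

5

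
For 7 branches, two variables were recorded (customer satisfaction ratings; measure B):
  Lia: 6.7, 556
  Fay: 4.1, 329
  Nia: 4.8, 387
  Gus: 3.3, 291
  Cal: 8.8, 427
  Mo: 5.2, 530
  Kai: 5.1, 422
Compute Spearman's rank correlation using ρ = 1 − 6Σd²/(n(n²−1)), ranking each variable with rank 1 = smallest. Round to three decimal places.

Ranks of variable 1: 6, 2, 3, 1, 7, 5, 4
Ranks of variable 2: 7, 2, 3, 1, 5, 6, 4
d = r₁ − r₂: -1, 0, 0, 0, 2, -1, 0
d²: 1, 0, 0, 0, 4, 1, 0; Σd² = 6
ρ = 1 − 6·6/(7·48) = 1 − 36/336 = 0.893

0.893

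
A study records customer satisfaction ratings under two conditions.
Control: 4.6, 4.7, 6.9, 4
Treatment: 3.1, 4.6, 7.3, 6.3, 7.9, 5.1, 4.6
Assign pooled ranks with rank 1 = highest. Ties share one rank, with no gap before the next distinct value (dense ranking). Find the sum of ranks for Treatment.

Sorted (descending): 7.9, 7.3, 6.9, 6.3, 5.1, 4.7, 4.6, 4.6, 4.6, 4, 3.1
The 3 values of 4.6 share dense rank 7.
Remaining distinct values take the next consecutive integers.
Treatment values → pooled ranks: 3.1→9, 4.6→7, 7.3→2, 6.3→4, 7.9→1, 5.1→5, 4.6→7
Rank sum = 9 + 7 + 2 + 4 + 1 + 5 + 7 = 35

35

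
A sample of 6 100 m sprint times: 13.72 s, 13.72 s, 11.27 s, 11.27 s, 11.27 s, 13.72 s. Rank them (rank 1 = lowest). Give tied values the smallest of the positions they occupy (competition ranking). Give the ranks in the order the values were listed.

Sorted (ascending): 11.27, 11.27, 11.27, 13.72, 13.72, 13.72
The 3 values of 11.27 occupy positions 1–3 → each gets rank 1.
The 3 values of 13.72 occupy positions 4–6 → each gets rank 4.

4, 4, 1, 1, 1, 4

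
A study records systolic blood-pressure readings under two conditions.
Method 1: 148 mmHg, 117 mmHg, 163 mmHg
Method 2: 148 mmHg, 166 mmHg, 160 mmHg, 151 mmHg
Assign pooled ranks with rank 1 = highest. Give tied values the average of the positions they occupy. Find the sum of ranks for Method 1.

Sorted (descending): 166, 163, 160, 151, 148, 148, 117
The 2 values of 148 occupy positions 5–6 → average rank (5+6)/2 = 5.5.
Method 1 values → pooled ranks: 148→5.5, 117→7, 163→2
Rank sum = 5.5 + 7 + 2 = 14.5

14.5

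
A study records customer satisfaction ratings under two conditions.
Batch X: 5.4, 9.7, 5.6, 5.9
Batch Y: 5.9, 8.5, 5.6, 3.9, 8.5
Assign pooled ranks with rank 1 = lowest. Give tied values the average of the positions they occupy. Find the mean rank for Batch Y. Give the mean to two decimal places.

5.00

Sorted (ascending): 3.9, 5.4, 5.6, 5.6, 5.9, 5.9, 8.5, 8.5, 9.7
The 2 values of 5.6 occupy positions 3–4 → average rank (3+4)/2 = 3.5.
The 2 values of 5.9 occupy positions 5–6 → average rank (5+6)/2 = 5.5.
The 2 values of 8.5 occupy positions 7–8 → average rank (7+8)/2 = 7.5.
Batch Y values → pooled ranks: 5.9→5.5, 8.5→7.5, 5.6→3.5, 3.9→1, 8.5→7.5
Mean rank = (5.5 + 7.5 + 3.5 + 1 + 7.5) / 5 = 5.00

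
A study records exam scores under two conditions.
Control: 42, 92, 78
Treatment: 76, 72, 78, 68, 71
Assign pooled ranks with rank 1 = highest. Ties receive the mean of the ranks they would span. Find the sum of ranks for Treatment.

24.5

Sorted (descending): 92, 78, 78, 76, 72, 71, 68, 42
The 2 values of 78 occupy positions 2–3 → average rank (2+3)/2 = 2.5.
Treatment values → pooled ranks: 76→4, 72→5, 78→2.5, 68→7, 71→6
Rank sum = 4 + 5 + 2.5 + 7 + 6 = 24.5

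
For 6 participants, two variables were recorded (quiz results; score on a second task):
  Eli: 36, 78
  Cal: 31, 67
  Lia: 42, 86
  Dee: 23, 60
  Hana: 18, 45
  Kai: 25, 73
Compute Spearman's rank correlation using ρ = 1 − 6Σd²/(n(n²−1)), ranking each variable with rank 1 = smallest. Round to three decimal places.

0.943

Ranks of variable 1: 5, 4, 6, 2, 1, 3
Ranks of variable 2: 5, 3, 6, 2, 1, 4
d = r₁ − r₂: 0, 1, 0, 0, 0, -1
d²: 0, 1, 0, 0, 0, 1; Σd² = 2
ρ = 1 − 6·2/(6·35) = 1 − 12/210 = 0.943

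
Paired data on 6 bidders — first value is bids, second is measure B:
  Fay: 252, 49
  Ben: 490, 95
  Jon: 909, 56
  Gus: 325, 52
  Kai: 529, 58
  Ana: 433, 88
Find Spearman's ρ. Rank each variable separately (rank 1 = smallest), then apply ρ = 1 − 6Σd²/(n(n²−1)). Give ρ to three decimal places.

0.486

Ranks of variable 1: 1, 4, 6, 2, 5, 3
Ranks of variable 2: 1, 6, 3, 2, 4, 5
d = r₁ − r₂: 0, -2, 3, 0, 1, -2
d²: 0, 4, 9, 0, 1, 4; Σd² = 18
ρ = 1 − 6·18/(6·35) = 1 − 108/210 = 0.486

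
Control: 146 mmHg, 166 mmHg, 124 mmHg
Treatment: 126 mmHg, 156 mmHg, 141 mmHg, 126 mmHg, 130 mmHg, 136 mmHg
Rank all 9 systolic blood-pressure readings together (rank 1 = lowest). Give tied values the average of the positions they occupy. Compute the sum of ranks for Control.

Sorted (ascending): 124, 126, 126, 130, 136, 141, 146, 156, 166
The 2 values of 126 occupy positions 2–3 → average rank (2+3)/2 = 2.5.
Control values → pooled ranks: 146→7, 166→9, 124→1
Rank sum = 7 + 9 + 1 = 17

17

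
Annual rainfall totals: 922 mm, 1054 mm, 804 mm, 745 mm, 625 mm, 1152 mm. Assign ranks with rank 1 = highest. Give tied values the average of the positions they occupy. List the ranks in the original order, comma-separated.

Sorted (descending): 1152, 1054, 922, 804, 745, 625
No ties — each value takes its position as its rank.

3, 2, 4, 5, 6, 1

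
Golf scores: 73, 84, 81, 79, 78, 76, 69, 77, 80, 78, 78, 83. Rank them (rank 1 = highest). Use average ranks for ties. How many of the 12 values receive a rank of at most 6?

5

Sorted (descending): 84, 83, 81, 80, 79, 78, 78, 78, 77, 76, 73, 69
The 3 values of 78 occupy positions 6–8 → average rank 7.
Ranks ≤ 6: {1, 2, 3, 4, 5} → 5 values.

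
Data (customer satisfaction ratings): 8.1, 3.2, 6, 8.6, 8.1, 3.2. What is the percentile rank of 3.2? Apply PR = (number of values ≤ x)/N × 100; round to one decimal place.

N = 6.
Strictly below 3.2: 0. Equal to 3.2: 2.
PR = 2/6 × 100 = 33.3

33.3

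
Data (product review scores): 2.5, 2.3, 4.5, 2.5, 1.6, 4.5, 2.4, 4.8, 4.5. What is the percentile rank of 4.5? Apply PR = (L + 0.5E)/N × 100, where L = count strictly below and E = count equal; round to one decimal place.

72.2

N = 9.
Strictly below 4.5: 5. Equal to 4.5: 3.
PR = (5 + 0.5·3)/9 × 100 = 72.2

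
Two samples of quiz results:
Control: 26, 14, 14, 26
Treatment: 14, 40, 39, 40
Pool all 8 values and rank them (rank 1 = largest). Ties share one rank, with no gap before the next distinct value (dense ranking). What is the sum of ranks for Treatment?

Sorted (descending): 40, 40, 39, 26, 26, 14, 14, 14
The 2 values of 40 share dense rank 1.
The 2 values of 26 share dense rank 3.
The 3 values of 14 share dense rank 4.
Remaining distinct values take the next consecutive integers.
Treatment values → pooled ranks: 14→4, 40→1, 39→2, 40→1
Rank sum = 4 + 1 + 2 + 1 = 8

8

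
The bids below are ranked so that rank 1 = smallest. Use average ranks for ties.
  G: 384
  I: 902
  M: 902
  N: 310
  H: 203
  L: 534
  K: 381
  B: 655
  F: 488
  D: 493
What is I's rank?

Sorted (ascending): 203, 310, 381, 384, 488, 493, 534, 655, 902, 902
The 2 values of 902 occupy positions 9–10 → average rank (9+10)/2 = 9.5.
I has value 902 → rank 9.5.

9.5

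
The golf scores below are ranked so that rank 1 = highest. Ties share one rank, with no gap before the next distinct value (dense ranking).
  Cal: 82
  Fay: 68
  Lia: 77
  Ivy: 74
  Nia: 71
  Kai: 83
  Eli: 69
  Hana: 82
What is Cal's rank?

2

Sorted (descending): 83, 82, 82, 77, 74, 71, 69, 68
The 2 values of 82 share dense rank 2.
Remaining distinct values take the next consecutive integers.
Cal has value 82 → rank 2.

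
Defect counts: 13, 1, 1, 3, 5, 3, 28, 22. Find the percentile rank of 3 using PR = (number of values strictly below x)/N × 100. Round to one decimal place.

N = 8.
Strictly below 3: 2. Equal to 3: 2.
PR = 2/8 × 100 = 25.0

25.0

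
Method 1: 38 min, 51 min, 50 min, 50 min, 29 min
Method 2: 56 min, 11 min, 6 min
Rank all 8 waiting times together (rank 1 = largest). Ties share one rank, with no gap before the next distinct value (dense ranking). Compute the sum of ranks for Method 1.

17

Sorted (descending): 56, 51, 50, 50, 38, 29, 11, 6
The 2 values of 50 share dense rank 3.
Remaining distinct values take the next consecutive integers.
Method 1 values → pooled ranks: 38→4, 51→2, 50→3, 50→3, 29→5
Rank sum = 4 + 2 + 3 + 3 + 5 = 17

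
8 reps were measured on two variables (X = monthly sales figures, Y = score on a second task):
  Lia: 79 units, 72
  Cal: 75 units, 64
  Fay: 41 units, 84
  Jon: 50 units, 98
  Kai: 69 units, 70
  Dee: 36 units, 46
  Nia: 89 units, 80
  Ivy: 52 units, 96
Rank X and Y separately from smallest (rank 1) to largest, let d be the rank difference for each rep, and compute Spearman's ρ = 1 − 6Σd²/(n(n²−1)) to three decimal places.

Ranks of variable 1: 7, 6, 2, 3, 5, 1, 8, 4
Ranks of variable 2: 4, 2, 6, 8, 3, 1, 5, 7
d = r₁ − r₂: 3, 4, -4, -5, 2, 0, 3, -3
d²: 9, 16, 16, 25, 4, 0, 9, 9; Σd² = 88
ρ = 1 − 6·88/(8·63) = 1 − 528/504 = -0.048

-0.048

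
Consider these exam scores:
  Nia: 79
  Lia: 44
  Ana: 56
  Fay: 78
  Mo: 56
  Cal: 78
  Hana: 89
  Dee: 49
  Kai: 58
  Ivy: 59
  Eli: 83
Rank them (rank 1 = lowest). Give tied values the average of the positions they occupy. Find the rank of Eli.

10

Sorted (ascending): 44, 49, 56, 56, 58, 59, 78, 78, 79, 83, 89
The 2 values of 56 occupy positions 3–4 → average rank (3+4)/2 = 3.5.
The 2 values of 78 occupy positions 7–8 → average rank (7+8)/2 = 7.5.
Eli has value 83 → rank 10.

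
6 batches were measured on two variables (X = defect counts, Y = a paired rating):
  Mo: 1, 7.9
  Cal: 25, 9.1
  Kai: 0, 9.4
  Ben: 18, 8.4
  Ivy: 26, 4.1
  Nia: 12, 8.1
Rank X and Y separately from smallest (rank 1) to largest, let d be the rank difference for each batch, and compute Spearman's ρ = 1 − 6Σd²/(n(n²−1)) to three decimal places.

-0.429

Ranks of variable 1: 2, 5, 1, 4, 6, 3
Ranks of variable 2: 2, 5, 6, 4, 1, 3
d = r₁ − r₂: 0, 0, -5, 0, 5, 0
d²: 0, 0, 25, 0, 25, 0; Σd² = 50
ρ = 1 − 6·50/(6·35) = 1 − 300/210 = -0.429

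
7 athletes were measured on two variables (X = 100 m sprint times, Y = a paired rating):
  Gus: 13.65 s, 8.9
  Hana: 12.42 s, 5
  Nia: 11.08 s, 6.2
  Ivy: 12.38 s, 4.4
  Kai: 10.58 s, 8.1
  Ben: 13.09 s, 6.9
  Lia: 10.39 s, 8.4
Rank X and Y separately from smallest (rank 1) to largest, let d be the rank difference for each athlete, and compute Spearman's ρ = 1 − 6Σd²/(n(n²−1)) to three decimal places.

0.000

Ranks of variable 1: 7, 5, 3, 4, 2, 6, 1
Ranks of variable 2: 7, 2, 3, 1, 5, 4, 6
d = r₁ − r₂: 0, 3, 0, 3, -3, 2, -5
d²: 0, 9, 0, 9, 9, 4, 25; Σd² = 56
ρ = 1 − 6·56/(7·48) = 1 − 336/336 = 0.000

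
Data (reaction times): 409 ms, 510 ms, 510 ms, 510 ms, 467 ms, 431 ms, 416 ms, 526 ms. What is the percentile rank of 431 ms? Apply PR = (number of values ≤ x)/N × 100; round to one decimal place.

37.5

N = 8.
Strictly below 431: 2. Equal to 431: 1.
PR = 3/8 × 100 = 37.5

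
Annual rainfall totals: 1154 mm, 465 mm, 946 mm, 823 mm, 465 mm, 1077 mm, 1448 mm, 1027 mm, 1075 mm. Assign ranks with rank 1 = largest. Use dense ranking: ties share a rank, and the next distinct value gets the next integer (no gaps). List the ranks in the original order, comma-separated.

2, 8, 6, 7, 8, 3, 1, 5, 4

Sorted (descending): 1448, 1154, 1077, 1075, 1027, 946, 823, 465, 465
The 2 values of 465 share dense rank 8.
Remaining distinct values take the next consecutive integers.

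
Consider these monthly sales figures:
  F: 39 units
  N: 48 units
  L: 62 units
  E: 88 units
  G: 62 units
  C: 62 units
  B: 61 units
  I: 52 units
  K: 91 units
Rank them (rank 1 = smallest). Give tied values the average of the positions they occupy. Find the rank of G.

Sorted (ascending): 39, 48, 52, 61, 62, 62, 62, 88, 91
The 3 values of 62 occupy positions 5–7 → average rank 6.
G has value 62 units → rank 6.

6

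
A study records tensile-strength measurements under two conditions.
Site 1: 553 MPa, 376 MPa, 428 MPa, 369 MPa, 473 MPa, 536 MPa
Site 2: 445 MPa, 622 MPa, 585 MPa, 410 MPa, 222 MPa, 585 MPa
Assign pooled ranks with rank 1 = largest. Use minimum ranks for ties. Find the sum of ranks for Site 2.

Sorted (descending): 622, 585, 585, 553, 536, 473, 445, 428, 410, 376, 369, 222
The 2 values of 585 occupy positions 2–3 → each gets rank 2.
Site 2 values → pooled ranks: 445→7, 622→1, 585→2, 410→9, 222→12, 585→2
Rank sum = 7 + 1 + 2 + 9 + 12 + 2 = 33

33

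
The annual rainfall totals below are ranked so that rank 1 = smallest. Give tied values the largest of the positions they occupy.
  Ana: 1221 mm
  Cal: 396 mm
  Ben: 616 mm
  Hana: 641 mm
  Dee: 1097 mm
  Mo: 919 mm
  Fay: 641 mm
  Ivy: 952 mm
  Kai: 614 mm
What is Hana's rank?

5

Sorted (ascending): 396, 614, 616, 641, 641, 919, 952, 1097, 1221
The 2 values of 641 occupy positions 4–5 → each gets rank 5.
Hana has value 641 mm → rank 5.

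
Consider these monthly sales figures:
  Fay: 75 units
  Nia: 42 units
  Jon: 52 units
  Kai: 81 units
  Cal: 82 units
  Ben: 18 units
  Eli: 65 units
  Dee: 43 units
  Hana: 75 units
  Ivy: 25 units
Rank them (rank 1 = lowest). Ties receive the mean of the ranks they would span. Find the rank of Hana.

7.5

Sorted (ascending): 18, 25, 42, 43, 52, 65, 75, 75, 81, 82
The 2 values of 75 occupy positions 7–8 → average rank (7+8)/2 = 7.5.
Hana has value 75 units → rank 7.5.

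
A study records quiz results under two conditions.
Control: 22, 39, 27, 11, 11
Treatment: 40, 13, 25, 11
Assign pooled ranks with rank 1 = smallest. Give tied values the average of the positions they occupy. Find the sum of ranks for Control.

24

Sorted (ascending): 11, 11, 11, 13, 22, 25, 27, 39, 40
The 3 values of 11 occupy positions 1–3 → average rank 2.
Control values → pooled ranks: 22→5, 39→8, 27→7, 11→2, 11→2
Rank sum = 5 + 8 + 7 + 2 + 2 = 24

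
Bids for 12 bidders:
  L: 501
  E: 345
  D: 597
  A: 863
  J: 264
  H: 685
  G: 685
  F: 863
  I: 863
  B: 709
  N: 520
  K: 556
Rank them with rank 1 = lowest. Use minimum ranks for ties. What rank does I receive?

Sorted (ascending): 264, 345, 501, 520, 556, 597, 685, 685, 709, 863, 863, 863
The 2 values of 685 occupy positions 7–8 → each gets rank 7.
The 3 values of 863 occupy positions 10–12 → each gets rank 10.
I has value 863 → rank 10.

10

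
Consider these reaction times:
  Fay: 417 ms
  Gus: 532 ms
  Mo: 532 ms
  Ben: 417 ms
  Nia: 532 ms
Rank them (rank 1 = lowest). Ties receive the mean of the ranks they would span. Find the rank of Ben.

Sorted (ascending): 417, 417, 532, 532, 532
The 2 values of 417 occupy positions 1–2 → average rank (1+2)/2 = 1.5.
The 3 values of 532 occupy positions 3–5 → average rank 4.
Ben has value 417 ms → rank 1.5.

1.5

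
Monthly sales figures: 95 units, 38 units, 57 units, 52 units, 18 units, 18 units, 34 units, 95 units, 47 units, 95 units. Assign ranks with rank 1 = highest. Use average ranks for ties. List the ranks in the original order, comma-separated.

2, 7, 4, 5, 9.5, 9.5, 8, 2, 6, 2

Sorted (descending): 95, 95, 95, 57, 52, 47, 38, 34, 18, 18
The 3 values of 95 occupy positions 1–3 → average rank 2.
The 2 values of 18 occupy positions 9–10 → average rank (9+10)/2 = 9.5.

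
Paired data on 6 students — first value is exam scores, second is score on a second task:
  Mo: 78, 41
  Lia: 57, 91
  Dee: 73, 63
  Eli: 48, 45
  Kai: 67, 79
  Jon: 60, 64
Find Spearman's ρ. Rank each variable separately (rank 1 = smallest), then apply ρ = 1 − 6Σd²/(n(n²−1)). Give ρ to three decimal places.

-0.371

Ranks of variable 1: 6, 2, 5, 1, 4, 3
Ranks of variable 2: 1, 6, 3, 2, 5, 4
d = r₁ − r₂: 5, -4, 2, -1, -1, -1
d²: 25, 16, 4, 1, 1, 1; Σd² = 48
ρ = 1 − 6·48/(6·35) = 1 − 288/210 = -0.371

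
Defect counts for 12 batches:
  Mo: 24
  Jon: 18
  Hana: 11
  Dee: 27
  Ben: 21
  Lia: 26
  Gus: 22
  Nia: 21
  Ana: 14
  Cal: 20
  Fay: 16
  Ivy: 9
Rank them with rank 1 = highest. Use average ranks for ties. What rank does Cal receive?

7

Sorted (descending): 27, 26, 24, 22, 21, 21, 20, 18, 16, 14, 11, 9
The 2 values of 21 occupy positions 5–6 → average rank (5+6)/2 = 5.5.
Cal has value 20 → rank 7.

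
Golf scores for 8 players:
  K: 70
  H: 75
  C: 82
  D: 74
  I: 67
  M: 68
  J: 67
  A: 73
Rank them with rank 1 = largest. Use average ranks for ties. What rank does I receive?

7.5

Sorted (descending): 82, 75, 74, 73, 70, 68, 67, 67
The 2 values of 67 occupy positions 7–8 → average rank (7+8)/2 = 7.5.
I has value 67 → rank 7.5.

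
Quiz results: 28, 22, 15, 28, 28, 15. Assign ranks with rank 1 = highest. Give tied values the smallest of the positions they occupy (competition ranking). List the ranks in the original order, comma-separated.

1, 4, 5, 1, 1, 5

Sorted (descending): 28, 28, 28, 22, 15, 15
The 3 values of 28 occupy positions 1–3 → each gets rank 1.
The 2 values of 15 occupy positions 5–6 → each gets rank 5.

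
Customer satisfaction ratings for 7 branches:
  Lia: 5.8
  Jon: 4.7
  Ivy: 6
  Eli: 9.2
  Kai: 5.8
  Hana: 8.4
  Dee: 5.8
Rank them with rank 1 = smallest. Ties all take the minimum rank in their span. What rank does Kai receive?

2

Sorted (ascending): 4.7, 5.8, 5.8, 5.8, 6, 8.4, 9.2
The 3 values of 5.8 occupy positions 2–4 → each gets rank 2.
Kai has value 5.8 → rank 2.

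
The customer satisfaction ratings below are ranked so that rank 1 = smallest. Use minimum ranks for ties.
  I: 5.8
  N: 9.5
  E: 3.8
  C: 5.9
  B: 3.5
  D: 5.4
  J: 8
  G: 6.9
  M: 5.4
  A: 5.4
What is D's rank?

Sorted (ascending): 3.5, 3.8, 5.4, 5.4, 5.4, 5.8, 5.9, 6.9, 8, 9.5
The 3 values of 5.4 occupy positions 3–5 → each gets rank 3.
D has value 5.4 → rank 3.

3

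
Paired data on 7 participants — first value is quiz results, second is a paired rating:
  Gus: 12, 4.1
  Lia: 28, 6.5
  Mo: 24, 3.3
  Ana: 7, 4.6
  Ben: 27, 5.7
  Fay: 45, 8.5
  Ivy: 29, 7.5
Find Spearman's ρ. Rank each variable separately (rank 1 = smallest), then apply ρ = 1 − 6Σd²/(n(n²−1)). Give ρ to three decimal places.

0.857

Ranks of variable 1: 2, 5, 3, 1, 4, 7, 6
Ranks of variable 2: 2, 5, 1, 3, 4, 7, 6
d = r₁ − r₂: 0, 0, 2, -2, 0, 0, 0
d²: 0, 0, 4, 4, 0, 0, 0; Σd² = 8
ρ = 1 − 6·8/(7·48) = 1 − 48/336 = 0.857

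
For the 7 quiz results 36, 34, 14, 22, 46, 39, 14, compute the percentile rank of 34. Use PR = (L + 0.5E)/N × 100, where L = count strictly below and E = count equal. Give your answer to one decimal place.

N = 7.
Strictly below 34: 3. Equal to 34: 1.
PR = (3 + 0.5·1)/7 × 100 = 50.0

50.0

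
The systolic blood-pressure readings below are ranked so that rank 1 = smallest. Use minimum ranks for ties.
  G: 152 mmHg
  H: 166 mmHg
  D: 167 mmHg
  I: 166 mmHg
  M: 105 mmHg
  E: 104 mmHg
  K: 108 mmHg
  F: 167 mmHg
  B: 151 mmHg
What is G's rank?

5

Sorted (ascending): 104, 105, 108, 151, 152, 166, 166, 167, 167
The 2 values of 166 occupy positions 6–7 → each gets rank 6.
The 2 values of 167 occupy positions 8–9 → each gets rank 8.
G has value 152 mmHg → rank 5.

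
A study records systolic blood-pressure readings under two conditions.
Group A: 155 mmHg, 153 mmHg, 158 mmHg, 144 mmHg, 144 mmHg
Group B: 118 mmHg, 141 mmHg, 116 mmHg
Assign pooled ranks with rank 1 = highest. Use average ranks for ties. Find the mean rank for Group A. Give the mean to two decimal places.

3.00

Sorted (descending): 158, 155, 153, 144, 144, 141, 118, 116
The 2 values of 144 occupy positions 4–5 → average rank (4+5)/2 = 4.5.
Group A values → pooled ranks: 155→2, 153→3, 158→1, 144→4.5, 144→4.5
Mean rank = (2 + 3 + 1 + 4.5 + 4.5) / 5 = 3.00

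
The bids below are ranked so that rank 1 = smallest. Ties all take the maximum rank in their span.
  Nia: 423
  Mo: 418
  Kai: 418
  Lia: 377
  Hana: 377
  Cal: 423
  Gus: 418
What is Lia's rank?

2

Sorted (ascending): 377, 377, 418, 418, 418, 423, 423
The 2 values of 377 occupy positions 1–2 → each gets rank 2.
The 3 values of 418 occupy positions 3–5 → each gets rank 5.
The 2 values of 423 occupy positions 6–7 → each gets rank 7.
Lia has value 377 → rank 2.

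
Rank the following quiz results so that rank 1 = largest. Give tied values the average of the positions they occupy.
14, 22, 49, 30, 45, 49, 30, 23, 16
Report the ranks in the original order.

Sorted (descending): 49, 49, 45, 30, 30, 23, 22, 16, 14
The 2 values of 49 occupy positions 1–2 → average rank (1+2)/2 = 1.5.
The 2 values of 30 occupy positions 4–5 → average rank (4+5)/2 = 4.5.

9, 7, 1.5, 4.5, 3, 1.5, 4.5, 6, 8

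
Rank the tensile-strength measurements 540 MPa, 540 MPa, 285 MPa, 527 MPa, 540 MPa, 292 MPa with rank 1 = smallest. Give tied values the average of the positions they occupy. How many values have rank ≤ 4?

Sorted (ascending): 285, 292, 527, 540, 540, 540
The 3 values of 540 occupy positions 4–6 → average rank 5.
Ranks ≤ 4: {1, 2, 3} → 3 values.

3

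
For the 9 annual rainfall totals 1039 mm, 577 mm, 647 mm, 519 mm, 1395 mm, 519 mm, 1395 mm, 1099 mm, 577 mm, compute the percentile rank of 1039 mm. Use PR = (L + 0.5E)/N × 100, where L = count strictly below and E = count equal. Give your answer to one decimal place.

61.1

N = 9.
Strictly below 1039: 5. Equal to 1039: 1.
PR = (5 + 0.5·1)/9 × 100 = 61.1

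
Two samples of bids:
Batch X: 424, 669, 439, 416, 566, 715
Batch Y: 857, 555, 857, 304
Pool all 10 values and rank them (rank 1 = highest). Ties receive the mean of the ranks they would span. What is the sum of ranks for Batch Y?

Sorted (descending): 857, 857, 715, 669, 566, 555, 439, 424, 416, 304
The 2 values of 857 occupy positions 1–2 → average rank (1+2)/2 = 1.5.
Batch Y values → pooled ranks: 857→1.5, 555→6, 857→1.5, 304→10
Rank sum = 1.5 + 6 + 1.5 + 10 = 19

19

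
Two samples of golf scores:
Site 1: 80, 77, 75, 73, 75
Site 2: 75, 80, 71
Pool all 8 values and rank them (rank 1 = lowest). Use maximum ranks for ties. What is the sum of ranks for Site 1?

26

Sorted (ascending): 71, 73, 75, 75, 75, 77, 80, 80
The 3 values of 75 occupy positions 3–5 → each gets rank 5.
The 2 values of 80 occupy positions 7–8 → each gets rank 8.
Site 1 values → pooled ranks: 80→8, 77→6, 75→5, 73→2, 75→5
Rank sum = 8 + 6 + 5 + 2 + 5 = 26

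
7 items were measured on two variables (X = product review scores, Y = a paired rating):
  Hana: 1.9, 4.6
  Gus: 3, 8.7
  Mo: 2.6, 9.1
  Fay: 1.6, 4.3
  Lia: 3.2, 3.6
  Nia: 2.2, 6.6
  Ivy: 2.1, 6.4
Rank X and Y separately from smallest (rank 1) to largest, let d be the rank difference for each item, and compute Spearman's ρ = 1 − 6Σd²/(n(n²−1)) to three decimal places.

Ranks of variable 1: 2, 6, 5, 1, 7, 4, 3
Ranks of variable 2: 3, 6, 7, 2, 1, 5, 4
d = r₁ − r₂: -1, 0, -2, -1, 6, -1, -1
d²: 1, 0, 4, 1, 36, 1, 1; Σd² = 44
ρ = 1 − 6·44/(7·48) = 1 − 264/336 = 0.214

0.214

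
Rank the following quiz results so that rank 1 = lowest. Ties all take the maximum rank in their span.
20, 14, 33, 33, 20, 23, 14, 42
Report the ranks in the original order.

4, 2, 7, 7, 4, 5, 2, 8

Sorted (ascending): 14, 14, 20, 20, 23, 33, 33, 42
The 2 values of 14 occupy positions 1–2 → each gets rank 2.
The 2 values of 20 occupy positions 3–4 → each gets rank 4.
The 2 values of 33 occupy positions 6–7 → each gets rank 7.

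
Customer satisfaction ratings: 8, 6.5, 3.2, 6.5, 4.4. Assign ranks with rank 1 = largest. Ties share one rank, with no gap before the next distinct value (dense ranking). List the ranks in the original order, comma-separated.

Sorted (descending): 8, 6.5, 6.5, 4.4, 3.2
The 2 values of 6.5 share dense rank 2.
Remaining distinct values take the next consecutive integers.

1, 2, 4, 2, 3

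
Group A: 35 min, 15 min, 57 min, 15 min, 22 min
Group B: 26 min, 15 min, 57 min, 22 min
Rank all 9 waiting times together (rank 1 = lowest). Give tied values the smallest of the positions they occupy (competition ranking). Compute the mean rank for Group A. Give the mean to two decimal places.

Sorted (ascending): 15, 15, 15, 22, 22, 26, 35, 57, 57
The 3 values of 15 occupy positions 1–3 → each gets rank 1.
The 2 values of 22 occupy positions 4–5 → each gets rank 4.
The 2 values of 57 occupy positions 8–9 → each gets rank 8.
Group A values → pooled ranks: 35→7, 15→1, 57→8, 15→1, 22→4
Mean rank = (7 + 1 + 8 + 1 + 4) / 5 = 4.20

4.20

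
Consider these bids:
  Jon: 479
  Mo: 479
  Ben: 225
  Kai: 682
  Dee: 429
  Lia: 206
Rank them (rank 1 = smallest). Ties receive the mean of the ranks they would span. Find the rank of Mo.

4.5

Sorted (ascending): 206, 225, 429, 479, 479, 682
The 2 values of 479 occupy positions 4–5 → average rank (4+5)/2 = 4.5.
Mo has value 479 → rank 4.5.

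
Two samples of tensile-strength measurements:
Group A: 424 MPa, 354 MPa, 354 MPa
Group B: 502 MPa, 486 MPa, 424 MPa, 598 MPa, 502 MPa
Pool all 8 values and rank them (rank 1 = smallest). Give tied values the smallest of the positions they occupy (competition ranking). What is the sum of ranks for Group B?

28

Sorted (ascending): 354, 354, 424, 424, 486, 502, 502, 598
The 2 values of 354 occupy positions 1–2 → each gets rank 1.
The 2 values of 424 occupy positions 3–4 → each gets rank 3.
The 2 values of 502 occupy positions 6–7 → each gets rank 6.
Group B values → pooled ranks: 502→6, 486→5, 424→3, 598→8, 502→6
Rank sum = 6 + 5 + 3 + 8 + 6 = 28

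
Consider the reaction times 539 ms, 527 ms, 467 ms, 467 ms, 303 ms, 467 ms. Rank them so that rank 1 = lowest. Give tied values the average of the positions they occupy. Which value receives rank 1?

Sorted (ascending): 303, 467, 467, 467, 527, 539
The 3 values of 467 occupy positions 2–4 → average rank 3.
Rank 1 → value 303.

303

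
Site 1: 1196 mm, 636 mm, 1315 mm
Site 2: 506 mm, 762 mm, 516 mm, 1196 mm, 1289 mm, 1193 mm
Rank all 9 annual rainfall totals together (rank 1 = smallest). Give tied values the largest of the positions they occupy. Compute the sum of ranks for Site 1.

19

Sorted (ascending): 506, 516, 636, 762, 1193, 1196, 1196, 1289, 1315
The 2 values of 1196 occupy positions 6–7 → each gets rank 7.
Site 1 values → pooled ranks: 1196→7, 636→3, 1315→9
Rank sum = 7 + 3 + 9 = 19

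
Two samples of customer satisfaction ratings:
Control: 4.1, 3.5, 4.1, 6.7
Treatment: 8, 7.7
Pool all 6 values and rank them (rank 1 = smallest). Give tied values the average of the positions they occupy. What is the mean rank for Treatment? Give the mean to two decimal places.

5.50

Sorted (ascending): 3.5, 4.1, 4.1, 6.7, 7.7, 8
The 2 values of 4.1 occupy positions 2–3 → average rank (2+3)/2 = 2.5.
Treatment values → pooled ranks: 8→6, 7.7→5
Mean rank = (6 + 5) / 2 = 5.50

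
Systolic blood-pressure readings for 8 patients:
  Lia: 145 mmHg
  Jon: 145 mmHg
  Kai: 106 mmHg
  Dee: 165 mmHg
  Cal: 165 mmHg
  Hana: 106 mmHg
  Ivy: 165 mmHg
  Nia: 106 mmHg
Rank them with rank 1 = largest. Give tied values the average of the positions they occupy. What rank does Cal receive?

Sorted (descending): 165, 165, 165, 145, 145, 106, 106, 106
The 3 values of 165 occupy positions 1–3 → average rank 2.
The 2 values of 145 occupy positions 4–5 → average rank (4+5)/2 = 4.5.
The 3 values of 106 occupy positions 6–8 → average rank 7.
Cal has value 165 mmHg → rank 2.

2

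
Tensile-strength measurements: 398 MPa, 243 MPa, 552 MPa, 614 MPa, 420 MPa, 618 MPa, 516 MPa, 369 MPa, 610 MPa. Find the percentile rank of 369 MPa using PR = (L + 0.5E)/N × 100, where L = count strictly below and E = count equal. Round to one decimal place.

16.7

N = 9.
Strictly below 369: 1. Equal to 369: 1.
PR = (1 + 0.5·1)/9 × 100 = 16.7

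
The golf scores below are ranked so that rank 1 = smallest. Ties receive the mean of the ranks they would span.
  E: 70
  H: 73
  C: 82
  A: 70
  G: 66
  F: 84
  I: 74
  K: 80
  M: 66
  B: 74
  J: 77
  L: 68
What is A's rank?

4.5

Sorted (ascending): 66, 66, 68, 70, 70, 73, 74, 74, 77, 80, 82, 84
The 2 values of 66 occupy positions 1–2 → average rank (1+2)/2 = 1.5.
The 2 values of 70 occupy positions 4–5 → average rank (4+5)/2 = 4.5.
The 2 values of 74 occupy positions 7–8 → average rank (7+8)/2 = 7.5.
A has value 70 → rank 4.5.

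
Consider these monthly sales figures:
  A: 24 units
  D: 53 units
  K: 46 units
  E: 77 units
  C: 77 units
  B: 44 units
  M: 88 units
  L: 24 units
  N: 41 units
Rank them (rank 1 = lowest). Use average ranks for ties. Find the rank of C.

7.5

Sorted (ascending): 24, 24, 41, 44, 46, 53, 77, 77, 88
The 2 values of 24 occupy positions 1–2 → average rank (1+2)/2 = 1.5.
The 2 values of 77 occupy positions 7–8 → average rank (7+8)/2 = 7.5.
C has value 77 units → rank 7.5.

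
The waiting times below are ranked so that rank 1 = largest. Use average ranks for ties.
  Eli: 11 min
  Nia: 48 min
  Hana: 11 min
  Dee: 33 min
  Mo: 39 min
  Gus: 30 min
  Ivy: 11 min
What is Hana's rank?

Sorted (descending): 48, 39, 33, 30, 11, 11, 11
The 3 values of 11 occupy positions 5–7 → average rank 6.
Hana has value 11 min → rank 6.

6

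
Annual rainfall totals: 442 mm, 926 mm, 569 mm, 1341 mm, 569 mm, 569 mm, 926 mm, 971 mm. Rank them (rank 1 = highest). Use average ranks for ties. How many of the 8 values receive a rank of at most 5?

Sorted (descending): 1341, 971, 926, 926, 569, 569, 569, 442
The 2 values of 926 occupy positions 3–4 → average rank (3+4)/2 = 3.5.
The 3 values of 569 occupy positions 5–7 → average rank 6.
Ranks ≤ 5: {1, 2, 3.5, 3.5} → 4 values.

4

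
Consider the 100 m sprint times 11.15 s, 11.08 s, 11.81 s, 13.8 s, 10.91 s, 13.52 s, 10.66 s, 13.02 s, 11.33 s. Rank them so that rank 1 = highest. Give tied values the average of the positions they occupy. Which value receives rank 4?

11.81

Sorted (descending): 13.8, 13.52, 13.02, 11.81, 11.33, 11.15, 11.08, 10.91, 10.66
No ties — each value takes its position as its rank.
Rank 4 → value 11.81.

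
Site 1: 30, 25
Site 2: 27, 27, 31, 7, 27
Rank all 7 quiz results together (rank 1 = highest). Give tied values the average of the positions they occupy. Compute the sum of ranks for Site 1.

Sorted (descending): 31, 30, 27, 27, 27, 25, 7
The 3 values of 27 occupy positions 3–5 → average rank 4.
Site 1 values → pooled ranks: 30→2, 25→6
Rank sum = 2 + 6 = 8

8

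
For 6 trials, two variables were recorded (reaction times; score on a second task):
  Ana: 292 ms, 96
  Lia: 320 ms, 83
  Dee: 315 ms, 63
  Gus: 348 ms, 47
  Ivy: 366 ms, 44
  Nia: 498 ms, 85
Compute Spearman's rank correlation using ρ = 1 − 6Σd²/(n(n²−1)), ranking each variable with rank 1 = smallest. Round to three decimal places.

-0.371

Ranks of variable 1: 1, 3, 2, 4, 5, 6
Ranks of variable 2: 6, 4, 3, 2, 1, 5
d = r₁ − r₂: -5, -1, -1, 2, 4, 1
d²: 25, 1, 1, 4, 16, 1; Σd² = 48
ρ = 1 − 6·48/(6·35) = 1 − 288/210 = -0.371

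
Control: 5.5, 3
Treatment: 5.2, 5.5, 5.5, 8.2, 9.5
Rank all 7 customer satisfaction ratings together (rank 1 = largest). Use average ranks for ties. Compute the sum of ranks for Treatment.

17

Sorted (descending): 9.5, 8.2, 5.5, 5.5, 5.5, 5.2, 3
The 3 values of 5.5 occupy positions 3–5 → average rank 4.
Treatment values → pooled ranks: 5.2→6, 5.5→4, 5.5→4, 8.2→2, 9.5→1
Rank sum = 6 + 4 + 4 + 2 + 1 = 17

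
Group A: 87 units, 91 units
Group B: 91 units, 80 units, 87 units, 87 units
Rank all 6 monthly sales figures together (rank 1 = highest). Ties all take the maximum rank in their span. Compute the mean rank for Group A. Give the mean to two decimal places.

Sorted (descending): 91, 91, 87, 87, 87, 80
The 2 values of 91 occupy positions 1–2 → each gets rank 2.
The 3 values of 87 occupy positions 3–5 → each gets rank 5.
Group A values → pooled ranks: 87→5, 91→2
Mean rank = (5 + 2) / 2 = 3.50

3.50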